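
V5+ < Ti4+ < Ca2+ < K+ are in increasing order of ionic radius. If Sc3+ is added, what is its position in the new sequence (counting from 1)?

3

Isoelectronic series (18 e⁻ each). Size is set by nuclear charge: more protons means a smaller ion. V5+ (Z=23), Ti4+ (Z=22), Sc3+ (Z=21), Ca2+ (Z=20), K+ (Z=19).
The complete sequence is V5+ < Ti4+ < Sc3+ < Ca2+ < K+. Sc3+ sits at position 3.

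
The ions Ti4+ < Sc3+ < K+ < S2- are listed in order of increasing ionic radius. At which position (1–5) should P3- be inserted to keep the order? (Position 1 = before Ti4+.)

All of these have 18 electrons (isoelectronic). With the same electron cloud, the ion with the most protons pulls it in tightest. Nuclear charges: Ti4+ (Z=22), Sc3+ (Z=21), K+ (Z=19), S2- (Z=16), P3- (Z=15). Highest Z is smallest.
Merged order: Ti4+ < Sc3+ < K+ < S2- < P3- — P3- is number 5.

5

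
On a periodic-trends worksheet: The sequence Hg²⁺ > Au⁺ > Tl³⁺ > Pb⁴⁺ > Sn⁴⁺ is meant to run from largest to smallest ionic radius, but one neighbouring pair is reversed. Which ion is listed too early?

Hg²⁺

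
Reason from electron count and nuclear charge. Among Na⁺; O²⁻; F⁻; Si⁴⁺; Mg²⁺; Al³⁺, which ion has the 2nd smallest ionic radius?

Each ion has 10 electrons. The ranking follows nuclear charge in reverse — greater Z gives a smaller radius. Si⁴⁺ (Z=14), Al³⁺ (Z=13), Mg²⁺ (Z=12), Na⁺ (Z=11), F⁻ (Z=9), O²⁻ (Z=8).
That gives Si⁴⁺ < Al³⁺ < Mg²⁺ < Na⁺ < F⁻ < O²⁻. From the smallest end, number 2 is Al³⁺.

Al³⁺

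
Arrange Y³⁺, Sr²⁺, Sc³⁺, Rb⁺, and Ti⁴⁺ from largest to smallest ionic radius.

Rb⁺ > Sr²⁺ > Y³⁺ > Sc³⁺ > Ti⁴⁺

First list Z and electron count for each: Ti⁴⁺ (Z=22, 18 e⁻), Sc³⁺ (Z=21, 18 e⁻), Y³⁺ (Z=39, 36 e⁻), Sr²⁺ (Z=38, 36 e⁻), Rb⁺ (Z=37, 36 e⁻). Ti⁴⁺ < Sc³⁺ (both 18 e⁻, Z=22>21); Sc³⁺ < Y³⁺ (same group, 1 shell fewer); Y³⁺ < Sr²⁺ (both 36 e⁻, Z=39>38); Sr²⁺ < Rb⁺ (both 36 e⁻, Z=38>37).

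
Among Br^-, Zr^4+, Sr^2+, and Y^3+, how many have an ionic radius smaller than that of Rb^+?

These species are isoelectronic with 36 electrons. The only difference is the number of protons: Zr^4+ (Z=40), Y^3+ (Z=39), Sr^2+ (Z=38), Rb^+ (Z=37), Br^- (Z=35). The strongest nuclear pull (Zr^4+) gives the smallest ion.
Ordering all of them (including Rb^+) by radius gives Zr^4+ < Y^3+ < Sr^2+ < Rb^+ < Br^-. Count: 3.

3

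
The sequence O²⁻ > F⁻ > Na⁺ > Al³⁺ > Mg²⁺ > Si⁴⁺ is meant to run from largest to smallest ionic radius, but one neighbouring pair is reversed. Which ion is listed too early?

Check each adjacent pair. Al³⁺ and Mg²⁺ are reversed: Al³⁺ and Mg²⁺ share 10 electrons; the higher nuclear charge on Al (Z=13) contracts it more, so Al³⁺ < Mg²⁺. No other neighbouring pair contradicts the periodic trends, so Al³⁺ is the ion listed too early.

Al³⁺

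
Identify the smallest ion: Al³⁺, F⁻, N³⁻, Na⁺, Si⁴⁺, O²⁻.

These species are isoelectronic with 10 electrons. The only difference is the number of protons: Si⁴⁺ (Z=14), Al³⁺ (Z=13), Na⁺ (Z=11), F⁻ (Z=9), O²⁻ (Z=8), N³⁻ (Z=7). The strongest nuclear pull (Si⁴⁺) gives the smallest ion.

Si⁴⁺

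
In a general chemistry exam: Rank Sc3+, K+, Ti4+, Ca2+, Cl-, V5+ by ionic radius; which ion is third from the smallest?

Sc3+

Isoelectronic series (18 e⁻ each). Size is set by nuclear charge: more protons means a smaller ion. V5+ (Z=23), Ti4+ (Z=22), Sc3+ (Z=21), Ca2+ (Z=20), K+ (Z=19), Cl- (Z=17).
Full ascending order: V5+ < Ti4+ < Sc3+ < Ca2+ < K+ < Cl-. Counting from the smallest, position 3 is Sc3+.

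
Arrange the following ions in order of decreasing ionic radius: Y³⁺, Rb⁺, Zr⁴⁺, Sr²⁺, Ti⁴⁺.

Rb⁺ > Sr²⁺ > Y³⁺ > Zr⁴⁺ > Ti⁴⁺

Electron counts and nuclear charges: Ti⁴⁺ (Z=22, 18 e⁻), Zr⁴⁺ (Z=40, 36 e⁻), Y³⁺ (Z=39, 36 e⁻), Sr²⁺ (Z=38, 36 e⁻), Rb⁺ (Z=37, 36 e⁻). Ti⁴⁺ < Zr⁴⁺ (same group, period 4 vs 5); Zr⁴⁺ < Y³⁺ (both 36 e⁻, Z=40>39); Y³⁺ < Sr²⁺ (both 36 e⁻, Z=39>38); Sr²⁺ < Rb⁺ (both 36 e⁻, Z=38>37).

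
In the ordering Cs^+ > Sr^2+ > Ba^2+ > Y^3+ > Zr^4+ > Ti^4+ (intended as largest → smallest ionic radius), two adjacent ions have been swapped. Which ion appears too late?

Ba^2+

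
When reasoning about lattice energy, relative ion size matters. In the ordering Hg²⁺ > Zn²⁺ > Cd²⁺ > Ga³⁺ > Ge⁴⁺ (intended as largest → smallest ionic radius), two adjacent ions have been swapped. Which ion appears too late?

Cd²⁺

Check each adjacent pair. Zn²⁺ and Cd²⁺ are reversed: same group and charge — period 4 sits above period 5, so Zn²⁺ is smaller. No other neighbouring pair contradicts the periodic trends, so Cd²⁺ is the ion listed too late.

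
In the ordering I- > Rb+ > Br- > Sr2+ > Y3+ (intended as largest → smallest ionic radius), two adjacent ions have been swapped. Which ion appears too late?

Compare adjacent ions: they are isoelectronic (36 e⁻) and Rb has more protons than Br (37 vs 35), making Rb+ smaller — yet in this decreasing list Rb+ sits before Br-. Nothing else is reversed, so Br- should move one place to the left.

Br-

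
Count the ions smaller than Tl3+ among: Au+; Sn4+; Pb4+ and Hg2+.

2

Tabulating Z and e⁻: Sn4+ has 46 e⁻ (Z=50), Pb4+ has 78 e⁻ (Z=82), Tl3+ has 78 e⁻ (Z=81), Hg2+ has 78 e⁻ (Z=80), Au+ has 78 e⁻ (Z=79). Sn4+ < Pb4+ (same group, 1 shell fewer); Pb4+ < Tl3+ (both 78 e⁻, Z=82>81); Tl3+ < Hg2+ (isoelectronic, higher Z=81 is smaller); Hg2+ < Au+ (isoelectronic, higher Z=80 is smaller).
Ordering all of them (including Tl3+) by radius gives Sn4+ < Pb4+ < Tl3+ < Hg2+ < Au+. That's 2.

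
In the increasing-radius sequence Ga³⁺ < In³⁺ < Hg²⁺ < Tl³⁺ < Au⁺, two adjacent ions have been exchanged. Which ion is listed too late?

The pair Hg²⁺, Tl³⁺ is the wrong way round — they are isoelectronic (78 e⁻) and Tl has more protons than Hg (81 vs 80), making Tl³⁺ smaller. All other adjacent pairs agree with periodic trends, so Tl³⁺ is the misplaced ion.

Tl³⁺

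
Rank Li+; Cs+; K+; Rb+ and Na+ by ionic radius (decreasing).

Cs+ > Rb+ > K+ > Na+ > Li+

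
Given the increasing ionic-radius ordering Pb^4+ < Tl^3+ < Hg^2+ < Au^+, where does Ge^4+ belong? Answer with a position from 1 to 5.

1

Electron counts and nuclear charges: Ge^4+ has 28 e⁻ (Z=32), Pb^4+ has 78 e⁻ (Z=82), Tl^3+ has 78 e⁻ (Z=81), Hg^2+ has 78 e⁻ (Z=80), Au^+ has 78 e⁻ (Z=79). Ge^4+ < Pb^4+ (same group, period 4 vs 6); Pb^4+ < Tl^3+ (both 78 e⁻, Z=82>81); Tl^3+ < Hg^2+ (isoelectronic, higher Z=81 is smaller); Hg^2+ < Au^+ (both 78 e⁻, Z=80>79).
With Ge^4+ included the full order is Ge^4+ < Pb^4+ < Tl^3+ < Hg^2+ < Au^+, so it takes position 1.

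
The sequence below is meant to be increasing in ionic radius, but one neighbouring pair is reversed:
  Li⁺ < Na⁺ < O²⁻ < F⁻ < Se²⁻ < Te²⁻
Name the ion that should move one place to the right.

O²⁻

Scanning neighbour by neighbour, only O²⁻/F⁻ violates a trend: they are isoelectronic (10 e⁻) and F has more protons than O (9 vs 8), making F⁻ smaller. That makes O²⁻ the one sitting a position early relative to where it belongs.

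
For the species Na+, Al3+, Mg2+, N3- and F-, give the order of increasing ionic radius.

These species are isoelectronic with 10 electrons. The only difference is the number of protons: Al3+ (Z=13), Mg2+ (Z=12), Na+ (Z=11), F- (Z=9), N3- (Z=7). The strongest nuclear pull (Al3+) gives the smallest ion.

Al3+ < Mg2+ < Na+ < F- < N3-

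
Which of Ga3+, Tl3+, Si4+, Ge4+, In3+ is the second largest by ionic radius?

Work out protons and electrons: Si4+: 10 e⁻, Z=14, Ge4+: 28 e⁻, Z=32, Ga3+: 28 e⁻, Z=31, In3+: 46 e⁻, Z=49, Tl3+: 78 e⁻, Z=81. Si4+ < Ge4+ (same group, 1 shell fewer); Ge4+ < Ga3+ (both 28 e⁻, Z=32>31); Ga3+ < In3+ (same group, 1 shell fewer); In3+ < Tl3+ (same group, 1 shell fewer).
That gives Si4+ < Ge4+ < Ga3+ < In3+ < Tl3+. From the largest end, number 2 is In3+.

In3+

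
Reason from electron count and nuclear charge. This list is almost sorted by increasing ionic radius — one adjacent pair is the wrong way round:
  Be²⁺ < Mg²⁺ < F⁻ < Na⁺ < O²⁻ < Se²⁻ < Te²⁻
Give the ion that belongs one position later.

F⁻

Scanning neighbour by neighbour, only F⁻/Na⁺ violates a trend: Na⁺ and F⁻ share 10 electrons; the higher nuclear charge on Na (Z=11) contracts it more, so Na⁺ < F⁻. That makes F⁻ the one sitting a position early relative to where it belongs.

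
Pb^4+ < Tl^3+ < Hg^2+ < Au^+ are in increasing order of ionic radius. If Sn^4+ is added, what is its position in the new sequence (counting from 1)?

1

Sn^4+: 46 e⁻, Z=50, Pb^4+: 78 e⁻, Z=82, Tl^3+: 78 e⁻, Z=81, Hg^2+: 78 e⁻, Z=80, Au^+: 78 e⁻, Z=79. Sn^4+ < Pb^4+ (same group, period 5 vs 6); Pb^4+ < Tl^3+ (isoelectronic, higher Z=82 is smaller); Tl^3+ < Hg^2+ (isoelectronic, higher Z=81 is smaller); Hg^2+ < Au^+ (both 78 e⁻, Z=80>79).
Putting Sn^4+ in gives Sn^4+ < Pb^4+ < Tl^3+ < Hg^2+ < Au^+; it lands at slot 1.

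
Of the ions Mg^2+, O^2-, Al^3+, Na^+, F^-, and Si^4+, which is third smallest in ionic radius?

Mg^2+

All of these have 10 electrons (isoelectronic). With the same electron cloud, the ion with the most protons pulls it in tightest. Nuclear charges: Si^4+ (Z=14), Al^3+ (Z=13), Mg^2+ (Z=12), Na^+ (Z=11), F^- (Z=9), O^2- (Z=8). Highest Z is smallest.
So the order is Si^4+ < Al^3+ < Mg^2+ < Na^+ < F^- < O^2-; the 3rd-smallest ion is Mg^2+.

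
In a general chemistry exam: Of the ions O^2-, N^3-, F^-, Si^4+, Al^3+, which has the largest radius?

N^3-

Each ion has 10 electrons. The ranking follows nuclear charge in reverse — greater Z gives a smaller radius. Si^4+ (Z=14), Al^3+ (Z=13), F^- (Z=9), O^2- (Z=8), N^3- (Z=7).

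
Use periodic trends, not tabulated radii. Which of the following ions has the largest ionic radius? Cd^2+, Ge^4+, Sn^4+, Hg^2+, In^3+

Electron counts and nuclear charges: Ge^4+ (Z=32, 28 e⁻), Sn^4+ (Z=50, 46 e⁻), In^3+ (Z=49, 46 e⁻), Cd^2+ (Z=48, 46 e⁻), Hg^2+ (Z=80, 78 e⁻). Ge^4+ < Sn^4+ (same group, period 4 vs 5); Sn^4+ < In^3+ (isoelectronic, higher Z=50 is smaller); In^3+ < Cd^2+ (both 46 e⁻, Z=49>48); Cd^2+ < Hg^2+ (same group, 1 shell fewer).

Hg^2+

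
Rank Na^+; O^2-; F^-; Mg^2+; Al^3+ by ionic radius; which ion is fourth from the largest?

These species are isoelectronic with 10 electrons. The only difference is the number of protons: Al^3+ (Z=13), Mg^2+ (Z=12), Na^+ (Z=11), F^- (Z=9), O^2- (Z=8). The strongest nuclear pull (Al^3+) gives the smallest ion.
That gives Al^3+ < Mg^2+ < Na^+ < F^- < O^2-. From the largest end, number 4 is Mg^2+.

Mg^2+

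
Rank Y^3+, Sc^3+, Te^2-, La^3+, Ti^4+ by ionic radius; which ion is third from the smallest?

Y^3+

Work out protons and electrons: Ti^4+ (Z=22, 18 e⁻), Sc^3+ (Z=21, 18 e⁻), Y^3+ (Z=39, 36 e⁻), La^3+ (Z=57, 54 e⁻), Te^2- (Z=52, 54 e⁻). Ti^4+ < Sc^3+ (both 18 e⁻, Z=22>21); Sc^3+ < Y^3+ (same group, period 4 vs 5); Y^3+ < La^3+ (same group, period 5 vs 6); La^3+ < Te^2- (isoelectronic, higher Z=57 is smaller).
That gives Ti^4+ < Sc^3+ < Y^3+ < La^3+ < Te^2-. From the smallest end, number 3 is Y^3+.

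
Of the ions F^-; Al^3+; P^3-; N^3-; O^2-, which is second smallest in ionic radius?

Work out protons and electrons: Al^3+: 10 e⁻, Z=13, F^-: 10 e⁻, Z=9, O^2-: 10 e⁻, Z=8, N^3-: 10 e⁻, Z=7, P^3-: 18 e⁻, Z=15. Al^3+ < F^- (isoelectronic, higher Z=13 is smaller); F^- < O^2- (both 10 e⁻, Z=9>8); O^2- < N^3- (isoelectronic, higher Z=8 is smaller); N^3- < P^3- (same group, 1 shell fewer).
Full ascending order: Al^3+ < F^- < O^2- < N^3- < P^3-. Counting from the smallest, position 2 is F^-.

F^-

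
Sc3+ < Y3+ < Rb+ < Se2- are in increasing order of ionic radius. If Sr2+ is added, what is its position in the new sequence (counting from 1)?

Work out protons and electrons: Sc3+: 18 e⁻, Z=21, Y3+: 36 e⁻, Z=39, Sr2+: 36 e⁻, Z=38, Rb+: 36 e⁻, Z=37, Se2-: 36 e⁻, Z=34. Sc3+ < Y3+ (same group, period 4 vs 5); Y3+ < Sr2+ (isoelectronic, higher Z=39 is smaller); Sr2+ < Rb+ (both 36 e⁻, Z=38>37); Rb+ < Se2- (isoelectronic, higher Z=37 is smaller).
Merged order: Sc3+ < Y3+ < Sr2+ < Rb+ < Se2- — Sr2+ is number 3.

3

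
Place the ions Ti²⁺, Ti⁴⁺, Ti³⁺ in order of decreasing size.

Ti²⁺ > Ti³⁺ > Ti⁴⁺

These are all Ti ions. Removing more electrons (higher positive charge) pulls the remaining electrons in closer, so Ti⁴⁺ is smallest and Ti²⁺ is largest.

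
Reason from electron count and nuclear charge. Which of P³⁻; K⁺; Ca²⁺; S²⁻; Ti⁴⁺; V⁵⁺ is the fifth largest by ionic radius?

Ti⁴⁺

Isoelectronic series (18 e⁻ each). Size is set by nuclear charge: more protons means a smaller ion. V⁵⁺ (Z=23), Ti⁴⁺ (Z=22), Ca²⁺ (Z=20), K⁺ (Z=19), S²⁻ (Z=16), P³⁻ (Z=15).
So the order is V⁵⁺ < Ti⁴⁺ < Ca²⁺ < K⁺ < S²⁻ < P³⁻; the 5th-largest ion is Ti⁴⁺.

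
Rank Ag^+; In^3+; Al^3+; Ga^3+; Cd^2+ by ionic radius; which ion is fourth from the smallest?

Cd^2+

Work out protons and electrons: Al^3+: 10 e⁻, Z=13, Ga^3+: 28 e⁻, Z=31, In^3+: 46 e⁻, Z=49, Cd^2+: 46 e⁻, Z=48, Ag^+: 46 e⁻, Z=47. Al^3+ < Ga^3+ (same group, period 3 vs 4); Ga^3+ < In^3+ (same group, period 4 vs 5); In^3+ < Cd^2+ (isoelectronic, higher Z=49 is smaller); Cd^2+ < Ag^+ (both 46 e⁻, Z=48>47).
That gives Al^3+ < Ga^3+ < In^3+ < Cd^2+ < Ag^+. From the smallest end, number 4 is Cd^2+.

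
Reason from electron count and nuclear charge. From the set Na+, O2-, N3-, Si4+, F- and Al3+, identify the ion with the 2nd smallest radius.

Isoelectronic series (10 e⁻ each). Size is set by nuclear charge: more protons means a smaller ion. Si4+ (Z=14), Al3+ (Z=13), Na+ (Z=11), F- (Z=9), O2- (Z=8), N3- (Z=7).
So the order is Si4+ < Al3+ < Na+ < F- < O2- < N3-; the 2nd-smallest ion is Al3+.

Al3+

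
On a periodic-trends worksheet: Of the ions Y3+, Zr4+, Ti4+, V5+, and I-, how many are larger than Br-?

1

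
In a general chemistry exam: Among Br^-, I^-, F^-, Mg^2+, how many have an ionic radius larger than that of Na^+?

3

Mg^2+ (Z=12, 10 e⁻), Na^+ (Z=11, 10 e⁻), F^- (Z=9, 10 e⁻), Br^- (Z=35, 36 e⁻), I^- (Z=53, 54 e⁻). Mg^2+ < Na^+ (isoelectronic, higher Z=12 is smaller); Na^+ < F^- (both 10 e⁻, Z=11>9); F^- < Br^- (same group, 2 shells fewer); Br^- < I^- (same group, period 4 vs 5).
Overall: Mg^2+ < Na^+ < F^- < Br^- < I^-. Na^+ has 1 below it and 3 above. That's 3.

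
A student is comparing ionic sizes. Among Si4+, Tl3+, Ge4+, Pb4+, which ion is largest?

Tl3+

Electron counts and nuclear charges: Si4+ (Z=14, 10 e⁻), Ge4+ (Z=32, 28 e⁻), Pb4+ (Z=82, 78 e⁻), Tl3+ (Z=81, 78 e⁻). Si4+ < Ge4+ (same group, 1 shell fewer); Ge4+ < Pb4+ (same group, period 4 vs 6); Pb4+ < Tl3+ (both 78 e⁻, Z=82>81).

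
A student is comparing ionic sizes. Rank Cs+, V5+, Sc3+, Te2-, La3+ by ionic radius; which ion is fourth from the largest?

Work out protons and electrons: V5+: 18 e⁻, Z=23, Sc3+: 18 e⁻, Z=21, La3+: 54 e⁻, Z=57, Cs+: 54 e⁻, Z=55, Te2-: 54 e⁻, Z=52. V5+ < Sc3+ (both 18 e⁻, Z=23>21); Sc3+ < La3+ (same group, period 4 vs 6); La3+ < Cs+ (isoelectronic, higher Z=57 is smaller); Cs+ < Te2- (isoelectronic, higher Z=55 is smaller).
Full ascending order: V5+ < Sc3+ < La3+ < Cs+ < Te2-. Counting from the largest, position 4 is Sc3+.

Sc3+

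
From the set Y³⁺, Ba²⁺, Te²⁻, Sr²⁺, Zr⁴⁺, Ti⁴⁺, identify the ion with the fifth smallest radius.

Tabulating Z and e⁻: Ti⁴⁺: 18 e⁻, Z=22, Zr⁴⁺: 36 e⁻, Z=40, Y³⁺: 36 e⁻, Z=39, Sr²⁺: 36 e⁻, Z=38, Ba²⁺: 54 e⁻, Z=56, Te²⁻: 54 e⁻, Z=52. Ti⁴⁺ < Zr⁴⁺ (same group, period 4 vs 5); Zr⁴⁺ < Y³⁺ (both 36 e⁻, Z=40>39); Y³⁺ < Sr²⁺ (isoelectronic, higher Z=39 is smaller); Sr²⁺ < Ba²⁺ (same group, 1 shell fewer); Ba²⁺ < Te²⁻ (isoelectronic, higher Z=56 is smaller).
Full ascending order: Ti⁴⁺ < Zr⁴⁺ < Y³⁺ < Sr²⁺ < Ba²⁺ < Te²⁻. Counting from the smallest, position 5 is Ba²⁺.

Ba²⁺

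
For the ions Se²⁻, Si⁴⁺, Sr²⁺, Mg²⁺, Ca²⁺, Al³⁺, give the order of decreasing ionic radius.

Work out protons and electrons: Si⁴⁺: 10 e⁻, Z=14, Al³⁺: 10 e⁻, Z=13, Mg²⁺: 10 e⁻, Z=12, Ca²⁺: 18 e⁻, Z=20, Sr²⁺: 36 e⁻, Z=38, Se²⁻: 36 e⁻, Z=34. Si⁴⁺ < Al³⁺ (both 10 e⁻, Z=14>13); Al³⁺ < Mg²⁺ (isoelectronic, higher Z=13 is smaller); Mg²⁺ < Ca²⁺ (same group, period 3 vs 4); Ca²⁺ < Sr²⁺ (same group, 1 shell fewer); Sr²⁺ < Se²⁻ (both 36 e⁻, Z=38>34).

Se²⁻ > Sr²⁺ > Ca²⁺ > Mg²⁺ > Al³⁺ > Si⁴⁺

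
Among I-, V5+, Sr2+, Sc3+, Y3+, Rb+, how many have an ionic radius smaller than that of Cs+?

First list Z and electron count for each: V5+ (Z=23, 18 e⁻), Sc3+ (Z=21, 18 e⁻), Y3+ (Z=39, 36 e⁻), Sr2+ (Z=38, 36 e⁻), Rb+ (Z=37, 36 e⁻), Cs+ (Z=55, 54 e⁻), I- (Z=53, 54 e⁻). V5+ < Sc3+ (both 18 e⁻, Z=23>21); Sc3+ < Y3+ (same group, period 4 vs 5); Y3+ < Sr2+ (both 36 e⁻, Z=39>38); Sr2+ < Rb+ (both 36 e⁻, Z=38>37); Rb+ < Cs+ (same group, 1 shell fewer); Cs+ < I- (both 54 e⁻, Z=55>53).
Overall: V5+ < Sc3+ < Y3+ < Sr2+ < Rb+ < Cs+ < I-. Cs+ has 5 below it and 1 above. So 5 are smaller.

5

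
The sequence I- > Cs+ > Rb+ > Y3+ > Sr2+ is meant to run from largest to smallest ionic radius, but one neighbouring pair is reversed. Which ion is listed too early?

Y3+

Check each adjacent pair. Y3+ and Sr2+ are reversed: they are isoelectronic (36 e⁻) and Y has more protons than Sr (39 vs 38), making Y3+ smaller. No other neighbouring pair contradicts the periodic trends, so Y3+ is the ion listed too early.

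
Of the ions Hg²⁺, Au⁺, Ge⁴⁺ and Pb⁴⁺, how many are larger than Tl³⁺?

First list Z and electron count for each: Ge⁴⁺: 28 e⁻, Z=32, Pb⁴⁺: 78 e⁻, Z=82, Tl³⁺: 78 e⁻, Z=81, Hg²⁺: 78 e⁻, Z=80, Au⁺: 78 e⁻, Z=79. Ge⁴⁺ < Pb⁴⁺ (same group, period 4 vs 6); Pb⁴⁺ < Tl³⁺ (both 78 e⁻, Z=82>81); Tl³⁺ < Hg²⁺ (both 78 e⁻, Z=81>80); Hg²⁺ < Au⁺ (both 78 e⁻, Z=80>79).
Overall: Ge⁴⁺ < Pb⁴⁺ < Tl³⁺ < Hg²⁺ < Au⁺. Tl³⁺ has 2 below it and 2 above. So 2 are larger.

2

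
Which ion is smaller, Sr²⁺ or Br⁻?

Sr²⁺

All of these have 36 electrons (isoelectronic). With the same electron cloud, the ion with the most protons pulls it in tightest. Nuclear charges: Sr²⁺ (Z=38), Br⁻ (Z=35). Highest Z is smallest.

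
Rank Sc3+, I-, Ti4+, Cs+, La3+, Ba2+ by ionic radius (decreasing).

I- > Cs+ > Ba2+ > La3+ > Sc3+ > Ti4+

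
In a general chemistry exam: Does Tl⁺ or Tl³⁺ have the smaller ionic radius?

Tl³⁺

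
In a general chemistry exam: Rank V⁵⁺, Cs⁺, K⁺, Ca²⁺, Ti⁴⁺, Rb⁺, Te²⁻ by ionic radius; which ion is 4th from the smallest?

K⁺

Tabulating Z and e⁻: V⁵⁺ (Z=23, 18 e⁻), Ti⁴⁺ (Z=22, 18 e⁻), Ca²⁺ (Z=20, 18 e⁻), K⁺ (Z=19, 18 e⁻), Rb⁺ (Z=37, 36 e⁻), Cs⁺ (Z=55, 54 e⁻), Te²⁻ (Z=52, 54 e⁻). V⁵⁺ < Ti⁴⁺ (both 18 e⁻, Z=23>22); Ti⁴⁺ < Ca²⁺ (both 18 e⁻, Z=22>20); Ca²⁺ < K⁺ (isoelectronic, higher Z=20 is smaller); K⁺ < Rb⁺ (same group, 1 shell fewer); Rb⁺ < Cs⁺ (same group, 1 shell fewer); Cs⁺ < Te²⁻ (isoelectronic, higher Z=55 is smaller).
Full ascending order: V⁵⁺ < Ti⁴⁺ < Ca²⁺ < K⁺ < Rb⁺ < Cs⁺ < Te²⁻. Counting from the smallest, position 4 is K⁺.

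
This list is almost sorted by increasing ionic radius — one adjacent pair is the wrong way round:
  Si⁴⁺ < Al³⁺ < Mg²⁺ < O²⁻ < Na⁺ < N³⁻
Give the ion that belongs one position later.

Check each adjacent pair. O²⁻ and Na⁺ are reversed: both have 10 electrons but Z(Na)=11 > Z(O)=8, so Na⁺ should be the smaller of the two. No other neighbouring pair contradicts the periodic trends, so O²⁻ is the ion listed too early.

O²⁻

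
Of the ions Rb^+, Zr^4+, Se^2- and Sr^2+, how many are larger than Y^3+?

All of these have 36 electrons (isoelectronic). With the same electron cloud, the ion with the most protons pulls it in tightest. Nuclear charges: Zr^4+ (Z=40), Y^3+ (Z=39), Sr^2+ (Z=38), Rb^+ (Z=37), Se^2- (Z=34). Highest Z is smallest.
Relative to Y^3+, the ions that are larger are Sr^2+, Rb^+, Se^2-. So 3 are larger.

3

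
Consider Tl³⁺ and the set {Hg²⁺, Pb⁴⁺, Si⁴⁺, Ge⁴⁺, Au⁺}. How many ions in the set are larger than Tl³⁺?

2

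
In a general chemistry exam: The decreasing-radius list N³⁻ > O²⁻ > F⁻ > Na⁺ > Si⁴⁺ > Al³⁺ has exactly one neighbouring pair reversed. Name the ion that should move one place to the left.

Scanning neighbour by neighbour, only Si⁴⁺/Al³⁺ violates a trend: both have 10 electrons but Z(Si)=14 > Z(Al)=13, so Si⁴⁺ should be the smaller of the two. That makes Al³⁺ the one sitting a position late relative to where it belongs.

Al³⁺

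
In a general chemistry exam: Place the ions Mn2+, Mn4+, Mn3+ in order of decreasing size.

Same element, different charge: the more highly charged cation has fewer electrons and a greater effective nuclear charge per electron, making Mn4+ the smallest.

Mn2+ > Mn3+ > Mn4+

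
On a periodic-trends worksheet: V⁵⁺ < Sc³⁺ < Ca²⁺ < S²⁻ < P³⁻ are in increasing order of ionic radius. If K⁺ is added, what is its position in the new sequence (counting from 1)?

4

Isoelectronic series (18 e⁻ each). Size is set by nuclear charge: more protons means a smaller ion. V⁵⁺ (Z=23), Sc³⁺ (Z=21), Ca²⁺ (Z=20), K⁺ (Z=19), S²⁻ (Z=16), P³⁻ (Z=15).
Putting K⁺ in gives V⁵⁺ < Sc³⁺ < Ca²⁺ < K⁺ < S²⁻ < P³⁻; it lands at slot 4.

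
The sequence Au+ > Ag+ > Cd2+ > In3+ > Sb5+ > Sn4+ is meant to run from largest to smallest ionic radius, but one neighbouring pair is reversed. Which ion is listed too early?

Sb5+

Compare adjacent ions: both have 46 electrons but Z(Sb)=51 > Z(Sn)=50, so Sb5+ should be the smaller of the two — yet in this decreasing list Sb5+ sits before Sn4+. Nothing else is reversed, so Sb5+ should move one place to the right.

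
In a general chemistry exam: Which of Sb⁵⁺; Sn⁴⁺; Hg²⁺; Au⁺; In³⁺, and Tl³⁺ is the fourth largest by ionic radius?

In³⁺

Tabulating Z and e⁻: Sb⁵⁺ (Z=51, 46 e⁻), Sn⁴⁺ (Z=50, 46 e⁻), In³⁺ (Z=49, 46 e⁻), Tl³⁺ (Z=81, 78 e⁻), Hg²⁺ (Z=80, 78 e⁻), Au⁺ (Z=79, 78 e⁻). Sb⁵⁺ < Sn⁴⁺ (both 46 e⁻, Z=51>50); Sn⁴⁺ < In³⁺ (isoelectronic, higher Z=50 is smaller); In³⁺ < Tl³⁺ (same group, 1 shell fewer); Tl³⁺ < Hg²⁺ (both 78 e⁻, Z=81>80); Hg²⁺ < Au⁺ (isoelectronic, higher Z=80 is smaller).
Ordering: Sb⁵⁺ < Sn⁴⁺ < In³⁺ < Tl³⁺ < Hg²⁺ < Au⁺. The fourth largest is In³⁺.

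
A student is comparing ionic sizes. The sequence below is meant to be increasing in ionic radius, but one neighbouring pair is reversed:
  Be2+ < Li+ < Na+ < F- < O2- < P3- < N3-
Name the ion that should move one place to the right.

The pair P3-, N3- is the wrong way round — N3- and P3- are in one column with the same charge; the lighter period-2 ion has one fewer shell and is smaller. All other adjacent pairs agree with periodic trends, so P3- is the misplaced ion.

P3-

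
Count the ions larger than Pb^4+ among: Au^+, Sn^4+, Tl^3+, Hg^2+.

3

Tabulating Z and e⁻: Sn^4+ has 46 e⁻ (Z=50), Pb^4+ has 78 e⁻ (Z=82), Tl^3+ has 78 e⁻ (Z=81), Hg^2+ has 78 e⁻ (Z=80), Au^+ has 78 e⁻ (Z=79). Sn^4+ < Pb^4+ (same group, period 5 vs 6); Pb^4+ < Tl^3+ (both 78 e⁻, Z=82>81); Tl^3+ < Hg^2+ (isoelectronic, higher Z=81 is smaller); Hg^2+ < Au^+ (both 78 e⁻, Z=80>79).
Overall: Sn^4+ < Pb^4+ < Tl^3+ < Hg^2+ < Au^+. Pb^4+ has 1 below it and 3 above. So 3 are larger.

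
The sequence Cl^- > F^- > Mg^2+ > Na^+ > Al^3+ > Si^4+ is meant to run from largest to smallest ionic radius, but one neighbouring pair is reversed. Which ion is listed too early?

Mg^2+

Compare adjacent ions: they are isoelectronic (10 e⁻) and Mg has more protons than Na (12 vs 11), making Mg^2+ smaller — yet in this decreasing list Mg^2+ sits before Na^+. Nothing else is reversed, so Mg^2+ should move one place to the right.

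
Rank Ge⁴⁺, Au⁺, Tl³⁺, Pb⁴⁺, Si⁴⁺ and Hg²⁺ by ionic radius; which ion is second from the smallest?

Ge⁴⁺

First list Z and electron count for each: Si⁴⁺: 10 e⁻, Z=14, Ge⁴⁺: 28 e⁻, Z=32, Pb⁴⁺: 78 e⁻, Z=82, Tl³⁺: 78 e⁻, Z=81, Hg²⁺: 78 e⁻, Z=80, Au⁺: 78 e⁻, Z=79. Si⁴⁺ < Ge⁴⁺ (same group, period 3 vs 4); Ge⁴⁺ < Pb⁴⁺ (same group, period 4 vs 6); Pb⁴⁺ < Tl³⁺ (both 78 e⁻, Z=82>81); Tl³⁺ < Hg²⁺ (isoelectronic, higher Z=81 is smaller); Hg²⁺ < Au⁺ (both 78 e⁻, Z=80>79).
So the order is Si⁴⁺ < Ge⁴⁺ < Pb⁴⁺ < Tl³⁺ < Hg²⁺ < Au⁺; the 2nd-smallest ion is Ge⁴⁺.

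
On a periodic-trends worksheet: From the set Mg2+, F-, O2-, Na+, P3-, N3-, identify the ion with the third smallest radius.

F-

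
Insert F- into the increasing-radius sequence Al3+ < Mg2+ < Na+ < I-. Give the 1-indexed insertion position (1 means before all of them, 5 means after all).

4

Tabulating Z and e⁻: Al3+ has 10 e⁻ (Z=13), Mg2+ has 10 e⁻ (Z=12), Na+ has 10 e⁻ (Z=11), F- has 10 e⁻ (Z=9), I- has 54 e⁻ (Z=53). Al3+ < Mg2+ (both 10 e⁻, Z=13>12); Mg2+ < Na+ (both 10 e⁻, Z=12>11); Na+ < F- (isoelectronic, higher Z=11 is smaller); F- < I- (same group, period 2 vs 5).
With F- included the full order is Al3+ < Mg2+ < Na+ < F- < I-, so it takes position 4.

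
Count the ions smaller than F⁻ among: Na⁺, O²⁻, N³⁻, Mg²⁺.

These species are isoelectronic with 10 electrons. The only difference is the number of protons: Mg²⁺ (Z=12), Na⁺ (Z=11), F⁻ (Z=9), O²⁻ (Z=8), N³⁻ (Z=7). The strongest nuclear pull (Mg²⁺) gives the smallest ion.
Overall: Mg²⁺ < Na⁺ < F⁻ < O²⁻ < N³⁻. F⁻ has 2 below it and 2 above. Count: 2.

2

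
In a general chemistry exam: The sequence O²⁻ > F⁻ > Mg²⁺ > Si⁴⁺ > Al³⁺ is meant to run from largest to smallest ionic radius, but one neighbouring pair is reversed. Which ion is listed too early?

Si⁴⁺

Check each adjacent pair. Si⁴⁺ and Al³⁺ are reversed: they are isoelectronic (10 e⁻) and Si has more protons than Al (14 vs 13), making Si⁴⁺ smaller. No other neighbouring pair contradicts the periodic trends, so Si⁴⁺ is the ion listed too early.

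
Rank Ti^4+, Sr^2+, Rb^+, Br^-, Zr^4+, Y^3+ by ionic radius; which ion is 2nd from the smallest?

Ti^4+ (Z=22, 18 e⁻), Zr^4+ (Z=40, 36 e⁻), Y^3+ (Z=39, 36 e⁻), Sr^2+ (Z=38, 36 e⁻), Rb^+ (Z=37, 36 e⁻), Br^- (Z=35, 36 e⁻). Ti^4+ < Zr^4+ (same group, period 4 vs 5); Zr^4+ < Y^3+ (isoelectronic, higher Z=40 is smaller); Y^3+ < Sr^2+ (both 36 e⁻, Z=39>38); Sr^2+ < Rb^+ (both 36 e⁻, Z=38>37); Rb^+ < Br^- (isoelectronic, higher Z=37 is smaller).
Full ascending order: Ti^4+ < Zr^4+ < Y^3+ < Sr^2+ < Rb^+ < Br^-. Counting from the smallest, position 2 is Zr^4+.

Zr^4+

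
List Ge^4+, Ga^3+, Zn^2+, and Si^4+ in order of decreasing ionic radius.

Zn^2+ > Ga^3+ > Ge^4+ > Si^4+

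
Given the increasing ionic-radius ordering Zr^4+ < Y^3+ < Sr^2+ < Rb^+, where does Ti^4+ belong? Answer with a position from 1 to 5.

1

First list Z and electron count for each: Ti^4+ (Z=22, 18 e⁻), Zr^4+ (Z=40, 36 e⁻), Y^3+ (Z=39, 36 e⁻), Sr^2+ (Z=38, 36 e⁻), Rb^+ (Z=37, 36 e⁻). Ti^4+ < Zr^4+ (same group, period 4 vs 5); Zr^4+ < Y^3+ (isoelectronic, higher Z=40 is smaller); Y^3+ < Sr^2+ (both 36 e⁻, Z=39>38); Sr^2+ < Rb^+ (isoelectronic, higher Z=38 is smaller).
With Ti^4+ included the full order is Ti^4+ < Zr^4+ < Y^3+ < Sr^2+ < Rb^+, so it takes position 1.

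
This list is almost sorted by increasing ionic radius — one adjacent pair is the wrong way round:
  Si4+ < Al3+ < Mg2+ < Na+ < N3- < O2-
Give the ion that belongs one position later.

N3-

The pair N3-, O2- is the wrong way round — they are isoelectronic (10 e⁻) and O has more protons than N (8 vs 7), making O2- smaller. All other adjacent pairs agree with periodic trends, so N3- is the misplaced ion.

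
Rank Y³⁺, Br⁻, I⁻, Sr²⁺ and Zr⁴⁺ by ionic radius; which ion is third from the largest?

Sr²⁺

Tabulating Z and e⁻: Zr⁴⁺ has 36 e⁻ (Z=40), Y³⁺ has 36 e⁻ (Z=39), Sr²⁺ has 36 e⁻ (Z=38), Br⁻ has 36 e⁻ (Z=35), I⁻ has 54 e⁻ (Z=53). Zr⁴⁺ < Y³⁺ (both 36 e⁻, Z=40>39); Y³⁺ < Sr²⁺ (isoelectronic, higher Z=39 is smaller); Sr²⁺ < Br⁻ (both 36 e⁻, Z=38>35); Br⁻ < I⁻ (same group, 1 shell fewer).
Full ascending order: Zr⁴⁺ < Y³⁺ < Sr²⁺ < Br⁻ < I⁻. Counting from the largest, position 3 is Sr²⁺.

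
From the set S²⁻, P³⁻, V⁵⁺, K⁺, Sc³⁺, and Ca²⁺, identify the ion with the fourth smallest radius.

Isoelectronic series (18 e⁻ each). Size is set by nuclear charge: more protons means a smaller ion. V⁵⁺ (Z=23), Sc³⁺ (Z=21), Ca²⁺ (Z=20), K⁺ (Z=19), S²⁻ (Z=16), P³⁻ (Z=15).
Ordering: V⁵⁺ < Sc³⁺ < Ca²⁺ < K⁺ < S²⁻ < P³⁻. The fourth smallest is K⁺.

K⁺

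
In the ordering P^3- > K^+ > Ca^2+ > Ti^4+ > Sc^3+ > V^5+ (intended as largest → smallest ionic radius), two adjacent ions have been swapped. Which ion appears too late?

Compare adjacent ions: both have 18 electrons but Z(Ti)=22 > Z(Sc)=21, so Ti^4+ should be the smaller of the two — yet in this decreasing list Ti^4+ sits before Sc^3+. Nothing else is reversed, so Sc^3+ should move one place to the left.

Sc^3+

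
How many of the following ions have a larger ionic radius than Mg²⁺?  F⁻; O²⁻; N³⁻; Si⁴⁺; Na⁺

All of these have 10 electrons (isoelectronic). With the same electron cloud, the ion with the most protons pulls it in tightest. Nuclear charges: Si⁴⁺ (Z=14), Mg²⁺ (Z=12), Na⁺ (Z=11), F⁻ (Z=9), O²⁻ (Z=8), N³⁻ (Z=7). Highest Z is smallest.
Relative to Mg²⁺, the ions that are larger are Na⁺, F⁻, O²⁻, N³⁻. That's 4.

4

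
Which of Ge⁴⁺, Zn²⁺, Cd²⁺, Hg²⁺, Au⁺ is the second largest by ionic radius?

Hg²⁺

Electron counts and nuclear charges: Ge⁴⁺: 28 e⁻, Z=32, Zn²⁺: 28 e⁻, Z=30, Cd²⁺: 46 e⁻, Z=48, Hg²⁺: 78 e⁻, Z=80, Au⁺: 78 e⁻, Z=79. Ge⁴⁺ < Zn²⁺ (both 28 e⁻, Z=32>30); Zn²⁺ < Cd²⁺ (same group, period 4 vs 5); Cd²⁺ < Hg²⁺ (same group, period 5 vs 6); Hg²⁺ < Au⁺ (both 78 e⁻, Z=80>79).
Full ascending order: Ge⁴⁺ < Zn²⁺ < Cd²⁺ < Hg²⁺ < Au⁺. Counting from the largest, position 2 is Hg²⁺.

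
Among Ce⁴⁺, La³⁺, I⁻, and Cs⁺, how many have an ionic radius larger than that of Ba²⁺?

Isoelectronic series (54 e⁻ each). Size is set by nuclear charge: more protons means a smaller ion. Ce⁴⁺ (Z=58), La³⁺ (Z=57), Ba²⁺ (Z=56), Cs⁺ (Z=55), I⁻ (Z=53).
Overall: Ce⁴⁺ < La³⁺ < Ba²⁺ < Cs⁺ < I⁻. Ba²⁺ has 2 below it and 2 above. So 2 are larger.

2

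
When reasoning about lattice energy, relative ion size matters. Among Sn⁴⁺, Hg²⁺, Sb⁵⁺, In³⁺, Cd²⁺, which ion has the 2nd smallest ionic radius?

Work out protons and electrons: Sb⁵⁺: 46 e⁻, Z=51, Sn⁴⁺: 46 e⁻, Z=50, In³⁺: 46 e⁻, Z=49, Cd²⁺: 46 e⁻, Z=48, Hg²⁺: 78 e⁻, Z=80. Sb⁵⁺ < Sn⁴⁺ (both 46 e⁻, Z=51>50); Sn⁴⁺ < In³⁺ (isoelectronic, higher Z=50 is smaller); In³⁺ < Cd²⁺ (isoelectronic, higher Z=49 is smaller); Cd²⁺ < Hg²⁺ (same group, period 5 vs 6).
Full ascending order: Sb⁵⁺ < Sn⁴⁺ < In³⁺ < Cd²⁺ < Hg²⁺. Counting from the smallest, position 2 is Sn⁴⁺.

Sn⁴⁺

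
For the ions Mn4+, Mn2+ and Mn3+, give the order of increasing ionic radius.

Same element, different charge: the more highly charged cation has fewer electrons and a greater effective nuclear charge per electron, making Mn4+ the smallest.

Mn4+ < Mn3+ < Mn2+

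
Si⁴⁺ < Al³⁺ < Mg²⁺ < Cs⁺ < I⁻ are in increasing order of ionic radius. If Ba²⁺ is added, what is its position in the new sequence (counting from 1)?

4

Work out protons and electrons: Si⁴⁺ (Z=14, 10 e⁻), Al³⁺ (Z=13, 10 e⁻), Mg²⁺ (Z=12, 10 e⁻), Ba²⁺ (Z=56, 54 e⁻), Cs⁺ (Z=55, 54 e⁻), I⁻ (Z=53, 54 e⁻). Si⁴⁺ < Al³⁺ (both 10 e⁻, Z=14>13); Al³⁺ < Mg²⁺ (isoelectronic, higher Z=13 is smaller); Mg²⁺ < Ba²⁺ (same group, period 3 vs 6); Ba²⁺ < Cs⁺ (isoelectronic, higher Z=56 is smaller); Cs⁺ < I⁻ (both 54 e⁻, Z=55>53).
The complete sequence is Si⁴⁺ < Al³⁺ < Mg²⁺ < Ba²⁺ < Cs⁺ < I⁻. Ba²⁺ sits at position 4.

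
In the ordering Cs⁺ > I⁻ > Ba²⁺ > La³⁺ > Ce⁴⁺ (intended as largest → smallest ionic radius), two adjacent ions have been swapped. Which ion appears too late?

Compare adjacent ions: both have 54 electrons but Z(Cs)=55 > Z(I)=53, so Cs⁺ should be the smaller of the two — yet in this decreasing list Cs⁺ sits before I⁻. Nothing else is reversed, so I⁻ should move one place to the left.

I⁻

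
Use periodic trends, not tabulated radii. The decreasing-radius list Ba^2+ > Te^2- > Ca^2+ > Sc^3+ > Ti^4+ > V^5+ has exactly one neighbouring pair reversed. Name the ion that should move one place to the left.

Compare adjacent ions: they are isoelectronic (54 e⁻) and Ba has more protons than Te (56 vs 52), making Ba^2+ smaller — yet in this decreasing list Ba^2+ sits before Te^2-. Nothing else is reversed, so Te^2- should move one place to the left.

Te^2-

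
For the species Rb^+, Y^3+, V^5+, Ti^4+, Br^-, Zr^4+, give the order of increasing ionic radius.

V^5+ < Ti^4+ < Zr^4+ < Y^3+ < Rb^+ < Br^-

V^5+ has 18 e⁻ (Z=23), Ti^4+ has 18 e⁻ (Z=22), Zr^4+ has 36 e⁻ (Z=40), Y^3+ has 36 e⁻ (Z=39), Rb^+ has 36 e⁻ (Z=37), Br^- has 36 e⁻ (Z=35). V^5+ < Ti^4+ (isoelectronic, higher Z=23 is smaller); Ti^4+ < Zr^4+ (same group, 1 shell fewer); Zr^4+ < Y^3+ (both 36 e⁻, Z=40>39); Y^3+ < Rb^+ (both 36 e⁻, Z=39>37); Rb^+ < Br^- (isoelectronic, higher Z=37 is smaller).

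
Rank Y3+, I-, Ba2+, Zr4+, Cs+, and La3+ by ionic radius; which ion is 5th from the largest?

Electron counts and nuclear charges: Zr4+: 36 e⁻, Z=40, Y3+: 36 e⁻, Z=39, La3+: 54 e⁻, Z=57, Ba2+: 54 e⁻, Z=56, Cs+: 54 e⁻, Z=55, I-: 54 e⁻, Z=53. Zr4+ < Y3+ (isoelectronic, higher Z=40 is smaller); Y3+ < La3+ (same group, 1 shell fewer); La3+ < Ba2+ (both 54 e⁻, Z=57>56); Ba2+ < Cs+ (both 54 e⁻, Z=56>55); Cs+ < I- (isoelectronic, higher Z=55 is smaller).
Ordering: Zr4+ < Y3+ < La3+ < Ba2+ < Cs+ < I-. The 5th largest is Y3+.

Y3+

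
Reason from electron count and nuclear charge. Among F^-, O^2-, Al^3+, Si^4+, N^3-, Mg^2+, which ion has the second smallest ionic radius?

Al^3+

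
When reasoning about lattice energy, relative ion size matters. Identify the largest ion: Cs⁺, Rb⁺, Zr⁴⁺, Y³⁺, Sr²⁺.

First list Z and electron count for each: Zr⁴⁺ (Z=40, 36 e⁻), Y³⁺ (Z=39, 36 e⁻), Sr²⁺ (Z=38, 36 e⁻), Rb⁺ (Z=37, 36 e⁻), Cs⁺ (Z=55, 54 e⁻). Zr⁴⁺ < Y³⁺ (isoelectronic, higher Z=40 is smaller); Y³⁺ < Sr²⁺ (isoelectronic, higher Z=39 is smaller); Sr²⁺ < Rb⁺ (isoelectronic, higher Z=38 is smaller); Rb⁺ < Cs⁺ (same group, 1 shell fewer).

Cs⁺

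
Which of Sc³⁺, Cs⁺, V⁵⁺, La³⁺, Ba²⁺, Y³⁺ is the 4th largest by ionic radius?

Electron counts and nuclear charges: V⁵⁺ has 18 e⁻ (Z=23), Sc³⁺ has 18 e⁻ (Z=21), Y³⁺ has 36 e⁻ (Z=39), La³⁺ has 54 e⁻ (Z=57), Ba²⁺ has 54 e⁻ (Z=56), Cs⁺ has 54 e⁻ (Z=55). V⁵⁺ < Sc³⁺ (isoelectronic, higher Z=23 is smaller); Sc³⁺ < Y³⁺ (same group, 1 shell fewer); Y³⁺ < La³⁺ (same group, period 5 vs 6); La³⁺ < Ba²⁺ (isoelectronic, higher Z=57 is smaller); Ba²⁺ < Cs⁺ (both 54 e⁻, Z=56>55).
So the order is V⁵⁺ < Sc³⁺ < Y³⁺ < La³⁺ < Ba²⁺ < Cs⁺; the 4th-largest ion is Y³⁺.

Y³⁺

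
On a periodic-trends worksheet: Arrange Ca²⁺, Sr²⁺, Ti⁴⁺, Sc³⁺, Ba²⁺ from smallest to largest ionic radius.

Ti⁴⁺ < Sc³⁺ < Ca²⁺ < Sr²⁺ < Ba²⁺

Electron counts and nuclear charges: Ti⁴⁺ has 18 e⁻ (Z=22), Sc³⁺ has 18 e⁻ (Z=21), Ca²⁺ has 18 e⁻ (Z=20), Sr²⁺ has 36 e⁻ (Z=38), Ba²⁺ has 54 e⁻ (Z=56). Ti⁴⁺ < Sc³⁺ (isoelectronic, higher Z=22 is smaller); Sc³⁺ < Ca²⁺ (isoelectronic, higher Z=21 is smaller); Ca²⁺ < Sr²⁺ (same group, period 4 vs 5); Sr²⁺ < Ba²⁺ (same group, 1 shell fewer).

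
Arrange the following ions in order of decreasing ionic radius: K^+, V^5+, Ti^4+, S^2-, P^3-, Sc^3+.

P^3- > S^2- > K^+ > Sc^3+ > Ti^4+ > V^5+

Each ion has 18 electrons. The ranking follows nuclear charge in reverse — greater Z gives a smaller radius. V^5+ (Z=23), Ti^4+ (Z=22), Sc^3+ (Z=21), K^+ (Z=19), S^2- (Z=16), P^3- (Z=15).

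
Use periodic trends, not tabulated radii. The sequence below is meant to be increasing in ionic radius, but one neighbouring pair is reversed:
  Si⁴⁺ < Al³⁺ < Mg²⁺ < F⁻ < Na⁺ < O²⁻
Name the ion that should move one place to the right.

F⁻

Compare adjacent ions: both have 10 electrons but Z(Na)=11 > Z(F)=9, so Na⁺ should be the smaller of the two — yet in this increasing list F⁻ sits before Na⁺. Nothing else is reversed, so F⁻ should move one place to the right.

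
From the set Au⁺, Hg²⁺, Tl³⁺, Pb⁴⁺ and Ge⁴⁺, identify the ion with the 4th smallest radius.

Electron counts and nuclear charges: Ge⁴⁺ (Z=32, 28 e⁻), Pb⁴⁺ (Z=82, 78 e⁻), Tl³⁺ (Z=81, 78 e⁻), Hg²⁺ (Z=80, 78 e⁻), Au⁺ (Z=79, 78 e⁻). Ge⁴⁺ < Pb⁴⁺ (same group, 2 shells fewer); Pb⁴⁺ < Tl³⁺ (both 78 e⁻, Z=82>81); Tl³⁺ < Hg²⁺ (both 78 e⁻, Z=81>80); Hg²⁺ < Au⁺ (both 78 e⁻, Z=80>79).
Full ascending order: Ge⁴⁺ < Pb⁴⁺ < Tl³⁺ < Hg²⁺ < Au⁺. Counting from the smallest, position 4 is Hg²⁺.

Hg²⁺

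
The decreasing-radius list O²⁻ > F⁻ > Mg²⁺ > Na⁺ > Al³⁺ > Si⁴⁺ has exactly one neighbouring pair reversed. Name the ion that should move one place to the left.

Na⁺

Scanning neighbour by neighbour, only Mg²⁺/Na⁺ violates a trend: both have 10 electrons but Z(Mg)=12 > Z(Na)=11, so Mg²⁺ should be the smaller of the two. That makes Na⁺ the one sitting a position late relative to where it belongs.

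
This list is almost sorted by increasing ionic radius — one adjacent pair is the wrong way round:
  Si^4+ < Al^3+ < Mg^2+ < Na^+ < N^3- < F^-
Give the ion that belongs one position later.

N^3-

Scanning neighbour by neighbour, only N^3-/F^- violates a trend: F^- and N^3- share 10 electrons; the higher nuclear charge on F (Z=9) contracts it more, so F^- < N^3-. That makes N^3- the one sitting a position early relative to where it belongs.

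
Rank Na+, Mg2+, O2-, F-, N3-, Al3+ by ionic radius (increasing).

Al3+ < Mg2+ < Na+ < F- < O2- < N3-

All of these have 10 electrons (isoelectronic). With the same electron cloud, the ion with the most protons pulls it in tightest. Nuclear charges: Al3+ (Z=13), Mg2+ (Z=12), Na+ (Z=11), F- (Z=9), O2- (Z=8), N3- (Z=7). Highest Z is smallest.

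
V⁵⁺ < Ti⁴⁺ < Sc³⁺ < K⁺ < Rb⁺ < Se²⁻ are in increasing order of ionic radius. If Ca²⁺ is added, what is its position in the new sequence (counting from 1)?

Electron counts and nuclear charges: V⁵⁺ has 18 e⁻ (Z=23), Ti⁴⁺ has 18 e⁻ (Z=22), Sc³⁺ has 18 e⁻ (Z=21), Ca²⁺ has 18 e⁻ (Z=20), K⁺ has 18 e⁻ (Z=19), Rb⁺ has 36 e⁻ (Z=37), Se²⁻ has 36 e⁻ (Z=34). V⁵⁺ < Ti⁴⁺ (isoelectronic, higher Z=23 is smaller); Ti⁴⁺ < Sc³⁺ (both 18 e⁻, Z=22>21); Sc³⁺ < Ca²⁺ (isoelectronic, higher Z=21 is smaller); Ca²⁺ < K⁺ (both 18 e⁻, Z=20>19); K⁺ < Rb⁺ (same group, period 4 vs 5); Rb⁺ < Se²⁻ (isoelectronic, higher Z=37 is smaller).
With Ca²⁺ included the full order is V⁵⁺ < Ti⁴⁺ < Sc³⁺ < Ca²⁺ < K⁺ < Rb⁺ < Se²⁻, so it takes position 4.

4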